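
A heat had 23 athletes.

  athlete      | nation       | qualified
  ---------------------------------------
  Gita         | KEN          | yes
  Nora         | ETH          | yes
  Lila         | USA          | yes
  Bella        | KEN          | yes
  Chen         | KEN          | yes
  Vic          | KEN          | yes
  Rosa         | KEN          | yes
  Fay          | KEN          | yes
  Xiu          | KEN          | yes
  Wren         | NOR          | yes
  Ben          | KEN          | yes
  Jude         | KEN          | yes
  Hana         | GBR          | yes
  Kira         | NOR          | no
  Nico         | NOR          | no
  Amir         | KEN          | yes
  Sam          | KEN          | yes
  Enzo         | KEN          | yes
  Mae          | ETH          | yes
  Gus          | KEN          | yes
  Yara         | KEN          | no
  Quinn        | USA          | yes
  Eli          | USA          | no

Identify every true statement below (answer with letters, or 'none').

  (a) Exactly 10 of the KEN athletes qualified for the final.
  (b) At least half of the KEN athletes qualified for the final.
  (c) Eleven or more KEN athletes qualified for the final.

|A| = 14, |A ∩ B| = 13, |A ∖ B| = 1.
(a) |A ∩ B| = 10: fails.
(b) |A ∩ B| ≥ |A ∖ B|: holds.
(c) |A ∩ B| ≥ 11: holds.

(b), (c)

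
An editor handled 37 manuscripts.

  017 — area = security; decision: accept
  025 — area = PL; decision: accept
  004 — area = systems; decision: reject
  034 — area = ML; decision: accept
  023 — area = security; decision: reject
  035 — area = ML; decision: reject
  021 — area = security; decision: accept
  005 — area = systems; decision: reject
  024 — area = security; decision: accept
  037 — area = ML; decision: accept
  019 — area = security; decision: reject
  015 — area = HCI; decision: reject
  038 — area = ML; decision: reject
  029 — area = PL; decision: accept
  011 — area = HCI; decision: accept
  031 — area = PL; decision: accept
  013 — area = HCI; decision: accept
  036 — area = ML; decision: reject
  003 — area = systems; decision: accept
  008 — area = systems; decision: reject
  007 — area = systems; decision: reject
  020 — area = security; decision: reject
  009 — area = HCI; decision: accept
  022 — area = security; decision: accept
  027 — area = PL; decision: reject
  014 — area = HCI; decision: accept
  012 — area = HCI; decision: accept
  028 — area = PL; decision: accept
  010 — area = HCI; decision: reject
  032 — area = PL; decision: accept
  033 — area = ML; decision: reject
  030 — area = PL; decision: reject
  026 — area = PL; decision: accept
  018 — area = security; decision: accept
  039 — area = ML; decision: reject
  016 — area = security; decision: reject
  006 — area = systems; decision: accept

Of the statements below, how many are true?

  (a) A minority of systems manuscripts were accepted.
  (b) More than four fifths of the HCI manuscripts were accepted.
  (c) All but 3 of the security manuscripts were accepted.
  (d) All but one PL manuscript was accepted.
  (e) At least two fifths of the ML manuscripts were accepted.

1

(a) systems: |A| = 6, |A ∩ B| = 2; needs |A ∩ B| < |A ∖ B| — true.
(b) HCI: |A| = 7, |A ∩ B| = 5; needs |A ∩ B| / |A| > 4/5 — false.
(c) security: |A| = 9, |A ∩ B| = 5; needs |A ∖ B| = 3 — false.
(d) PL: |A| = 8, |A ∩ B| = 6; needs |A ∖ B| = 1 — false.
(e) ML: |A| = 7, |A ∩ B| = 2; needs |A ∩ B| / |A| ≥ 2/5 — false.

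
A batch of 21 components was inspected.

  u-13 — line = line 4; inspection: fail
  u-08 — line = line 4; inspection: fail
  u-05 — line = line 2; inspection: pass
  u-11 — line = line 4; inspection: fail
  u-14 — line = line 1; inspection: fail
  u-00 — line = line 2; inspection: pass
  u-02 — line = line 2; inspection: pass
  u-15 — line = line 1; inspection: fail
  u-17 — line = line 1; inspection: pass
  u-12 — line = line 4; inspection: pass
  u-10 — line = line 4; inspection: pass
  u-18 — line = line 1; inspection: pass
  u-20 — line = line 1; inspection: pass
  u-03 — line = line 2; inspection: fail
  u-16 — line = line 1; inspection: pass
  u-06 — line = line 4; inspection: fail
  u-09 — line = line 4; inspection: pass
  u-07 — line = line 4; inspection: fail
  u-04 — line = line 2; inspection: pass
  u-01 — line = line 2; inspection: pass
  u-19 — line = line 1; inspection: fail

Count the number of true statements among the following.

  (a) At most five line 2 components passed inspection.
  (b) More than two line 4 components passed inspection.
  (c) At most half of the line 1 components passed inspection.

(a) line 2: |A| = 6, |A ∩ B| = 5; needs |A ∩ B| ≤ 5 — true.
(b) line 4: |A| = 8, |A ∩ B| = 3; needs |A ∩ B| > 2 — true.
(c) line 1: |A| = 7, |A ∩ B| = 4; needs |A ∩ B| ≤ |A ∖ B| — false.

2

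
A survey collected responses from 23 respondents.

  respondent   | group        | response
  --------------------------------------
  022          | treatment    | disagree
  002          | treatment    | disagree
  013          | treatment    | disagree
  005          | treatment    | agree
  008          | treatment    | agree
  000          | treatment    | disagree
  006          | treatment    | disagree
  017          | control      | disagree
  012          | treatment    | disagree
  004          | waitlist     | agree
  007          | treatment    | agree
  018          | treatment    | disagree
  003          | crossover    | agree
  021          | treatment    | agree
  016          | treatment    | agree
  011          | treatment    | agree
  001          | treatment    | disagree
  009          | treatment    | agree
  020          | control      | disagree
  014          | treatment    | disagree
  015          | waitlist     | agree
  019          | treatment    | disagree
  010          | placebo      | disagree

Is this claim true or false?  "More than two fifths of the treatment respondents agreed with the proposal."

The determiner here denotes the relation: |A ∩ B| / |A| > 2/5.
|A| = 17, |A ∩ B| = 7, |A ∖ B| = 10.
|A ∩ B|/|A| = 7/17, so the statement is true.

True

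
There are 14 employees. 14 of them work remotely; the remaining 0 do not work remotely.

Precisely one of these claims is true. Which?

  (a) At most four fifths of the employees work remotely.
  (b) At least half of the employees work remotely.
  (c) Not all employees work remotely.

(b)

|A| = 14, |A ∩ B| = 14, |A ∖ B| = 0.
(a) requires |A ∩ B| / |A| ≤ 4/5: false.
(b) requires |A ∩ B| ≥ |A ∖ B|: true.
(c) requires A ⊄ B (|A ∖ B| ≥ 1): false.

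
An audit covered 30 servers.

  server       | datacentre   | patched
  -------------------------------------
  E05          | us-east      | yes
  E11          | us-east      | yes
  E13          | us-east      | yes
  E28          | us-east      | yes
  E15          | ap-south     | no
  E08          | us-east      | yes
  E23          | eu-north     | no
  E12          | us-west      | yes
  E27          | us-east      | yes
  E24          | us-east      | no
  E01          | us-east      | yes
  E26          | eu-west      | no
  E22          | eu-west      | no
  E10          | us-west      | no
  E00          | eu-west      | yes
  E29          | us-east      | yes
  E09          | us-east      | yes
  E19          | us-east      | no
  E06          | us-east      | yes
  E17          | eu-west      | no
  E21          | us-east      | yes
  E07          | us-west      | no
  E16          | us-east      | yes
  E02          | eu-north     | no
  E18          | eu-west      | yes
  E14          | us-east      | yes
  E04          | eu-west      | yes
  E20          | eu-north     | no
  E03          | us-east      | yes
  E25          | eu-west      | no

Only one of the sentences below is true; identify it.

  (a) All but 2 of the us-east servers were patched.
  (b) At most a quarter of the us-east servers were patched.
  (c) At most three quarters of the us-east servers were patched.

|A| = 16, |A ∩ B| = 14, |A ∖ B| = 2.
(a) requires |A ∖ B| = 2: true.
(b) requires |A ∩ B| / |A| ≤ 1/4: false.
(c) requires |A ∩ B| / |A| ≤ 3/4: false.

(a)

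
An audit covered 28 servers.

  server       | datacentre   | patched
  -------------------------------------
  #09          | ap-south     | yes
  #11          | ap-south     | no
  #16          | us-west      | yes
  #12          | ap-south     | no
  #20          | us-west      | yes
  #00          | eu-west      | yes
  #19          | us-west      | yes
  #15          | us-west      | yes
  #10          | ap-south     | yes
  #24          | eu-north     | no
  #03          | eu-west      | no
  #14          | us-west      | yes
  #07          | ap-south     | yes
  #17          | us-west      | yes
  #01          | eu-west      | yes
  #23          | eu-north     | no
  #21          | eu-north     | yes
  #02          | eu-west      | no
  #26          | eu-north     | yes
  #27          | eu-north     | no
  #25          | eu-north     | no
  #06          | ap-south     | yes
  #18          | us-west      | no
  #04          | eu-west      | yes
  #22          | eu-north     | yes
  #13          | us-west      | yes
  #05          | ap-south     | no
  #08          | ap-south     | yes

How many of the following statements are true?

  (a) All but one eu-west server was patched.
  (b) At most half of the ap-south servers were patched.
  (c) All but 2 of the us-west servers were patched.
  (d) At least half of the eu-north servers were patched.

0

(a) eu-west: |A| = 5, |A ∩ B| = 3; needs |A ∖ B| = 1 — false.
(b) ap-south: |A| = 8, |A ∩ B| = 5; needs |A ∩ B| ≤ |A ∖ B| — false.
(c) us-west: |A| = 8, |A ∩ B| = 7; needs |A ∖ B| = 2 — false.
(d) eu-north: |A| = 7, |A ∩ B| = 3; needs |A ∩ B| ≥ |A ∖ B| — false.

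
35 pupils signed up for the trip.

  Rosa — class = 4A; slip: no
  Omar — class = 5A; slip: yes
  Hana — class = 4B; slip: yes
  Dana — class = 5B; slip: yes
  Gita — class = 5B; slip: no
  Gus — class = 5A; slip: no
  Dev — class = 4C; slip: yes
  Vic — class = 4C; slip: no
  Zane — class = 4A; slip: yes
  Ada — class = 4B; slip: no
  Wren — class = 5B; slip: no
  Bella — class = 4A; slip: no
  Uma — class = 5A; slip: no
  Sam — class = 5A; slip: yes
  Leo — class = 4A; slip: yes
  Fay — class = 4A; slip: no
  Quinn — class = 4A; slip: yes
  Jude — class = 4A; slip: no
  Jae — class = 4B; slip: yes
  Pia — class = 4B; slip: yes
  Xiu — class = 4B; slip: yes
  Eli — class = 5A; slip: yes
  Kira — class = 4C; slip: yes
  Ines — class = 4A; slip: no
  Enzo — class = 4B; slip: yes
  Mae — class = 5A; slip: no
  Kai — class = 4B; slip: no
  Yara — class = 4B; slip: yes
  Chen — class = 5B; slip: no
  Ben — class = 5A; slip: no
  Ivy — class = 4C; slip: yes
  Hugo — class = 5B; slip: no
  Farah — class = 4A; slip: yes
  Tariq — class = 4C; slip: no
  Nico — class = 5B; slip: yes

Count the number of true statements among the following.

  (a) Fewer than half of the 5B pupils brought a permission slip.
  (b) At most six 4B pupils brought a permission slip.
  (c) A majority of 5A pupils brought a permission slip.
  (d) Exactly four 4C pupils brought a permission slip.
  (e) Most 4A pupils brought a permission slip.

(a) 5B: |A| = 6, |A ∩ B| = 2; needs |A ∩ B| < |A ∖ B| — true.
(b) 4B: |A| = 8, |A ∩ B| = 6; needs |A ∩ B| ≤ 6 — true.
(c) 5A: |A| = 7, |A ∩ B| = 3; needs |A ∩ B| > |A ∖ B| — false.
(d) 4C: |A| = 5, |A ∩ B| = 3; needs |A ∩ B| = 4 — false.
(e) 4A: |A| = 9, |A ∩ B| = 4; needs |A ∩ B| > |A ∖ B| — false.

2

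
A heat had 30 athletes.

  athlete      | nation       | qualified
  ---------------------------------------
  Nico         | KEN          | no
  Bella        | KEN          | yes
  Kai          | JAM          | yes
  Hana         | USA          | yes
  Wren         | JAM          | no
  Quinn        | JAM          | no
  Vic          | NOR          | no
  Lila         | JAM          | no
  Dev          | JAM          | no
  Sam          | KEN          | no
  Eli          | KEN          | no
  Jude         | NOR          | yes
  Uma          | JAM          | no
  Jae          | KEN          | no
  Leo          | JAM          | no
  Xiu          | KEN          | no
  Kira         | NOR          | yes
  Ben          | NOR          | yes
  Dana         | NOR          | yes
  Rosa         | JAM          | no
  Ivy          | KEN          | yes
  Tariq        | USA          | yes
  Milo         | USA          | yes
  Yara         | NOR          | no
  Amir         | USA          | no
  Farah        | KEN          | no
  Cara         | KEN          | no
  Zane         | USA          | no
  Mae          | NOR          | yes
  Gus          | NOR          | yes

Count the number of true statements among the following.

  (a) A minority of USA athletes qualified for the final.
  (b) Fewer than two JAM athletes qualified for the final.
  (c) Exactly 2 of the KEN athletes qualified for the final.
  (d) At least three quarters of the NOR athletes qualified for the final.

3

(a) USA: |A| = 5, |A ∩ B| = 3; needs |A ∩ B| < |A ∖ B| — false.
(b) JAM: |A| = 8, |A ∩ B| = 1; needs |A ∩ B| < 2 — true.
(c) KEN: |A| = 9, |A ∩ B| = 2; needs |A ∩ B| = 2 — true.
(d) NOR: |A| = 8, |A ∩ B| = 6; needs |A ∩ B| / |A| ≥ 3/4 — true.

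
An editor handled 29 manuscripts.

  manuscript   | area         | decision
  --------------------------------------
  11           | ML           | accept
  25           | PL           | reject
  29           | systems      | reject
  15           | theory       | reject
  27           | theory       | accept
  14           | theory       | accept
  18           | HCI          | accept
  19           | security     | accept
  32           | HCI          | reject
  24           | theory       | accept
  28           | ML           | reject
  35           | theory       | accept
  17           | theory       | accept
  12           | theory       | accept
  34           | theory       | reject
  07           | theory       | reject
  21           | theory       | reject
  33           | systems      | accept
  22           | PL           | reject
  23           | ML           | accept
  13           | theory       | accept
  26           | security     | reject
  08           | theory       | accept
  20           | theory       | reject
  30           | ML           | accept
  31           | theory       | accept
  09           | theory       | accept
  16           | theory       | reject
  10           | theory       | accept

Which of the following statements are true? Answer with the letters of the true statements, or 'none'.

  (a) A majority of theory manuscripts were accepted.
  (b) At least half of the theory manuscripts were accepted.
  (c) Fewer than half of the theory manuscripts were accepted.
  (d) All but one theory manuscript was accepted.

|A| = 17, |A ∩ B| = 11, |A ∖ B| = 6.
(a) |A ∩ B| > |A ∖ B|: holds.
(b) |A ∩ B| ≥ |A ∖ B|: holds.
(c) |A ∩ B| < |A ∖ B|: fails.
(d) |A ∖ B| = 1: fails.

(a), (b)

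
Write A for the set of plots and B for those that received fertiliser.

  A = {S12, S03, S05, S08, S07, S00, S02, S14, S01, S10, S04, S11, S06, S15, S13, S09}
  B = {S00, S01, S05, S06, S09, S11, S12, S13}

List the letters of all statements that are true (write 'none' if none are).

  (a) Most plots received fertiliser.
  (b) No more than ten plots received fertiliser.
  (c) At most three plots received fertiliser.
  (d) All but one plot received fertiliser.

(b)

|A| = 16, |A ∩ B| = 8, |A ∖ B| = 8.
(a) |A ∩ B| > |A ∖ B|: fails.
(b) |A ∩ B| ≤ 10: holds.
(c) |A ∩ B| ≤ 3: fails.
(d) |A ∖ B| = 1: fails.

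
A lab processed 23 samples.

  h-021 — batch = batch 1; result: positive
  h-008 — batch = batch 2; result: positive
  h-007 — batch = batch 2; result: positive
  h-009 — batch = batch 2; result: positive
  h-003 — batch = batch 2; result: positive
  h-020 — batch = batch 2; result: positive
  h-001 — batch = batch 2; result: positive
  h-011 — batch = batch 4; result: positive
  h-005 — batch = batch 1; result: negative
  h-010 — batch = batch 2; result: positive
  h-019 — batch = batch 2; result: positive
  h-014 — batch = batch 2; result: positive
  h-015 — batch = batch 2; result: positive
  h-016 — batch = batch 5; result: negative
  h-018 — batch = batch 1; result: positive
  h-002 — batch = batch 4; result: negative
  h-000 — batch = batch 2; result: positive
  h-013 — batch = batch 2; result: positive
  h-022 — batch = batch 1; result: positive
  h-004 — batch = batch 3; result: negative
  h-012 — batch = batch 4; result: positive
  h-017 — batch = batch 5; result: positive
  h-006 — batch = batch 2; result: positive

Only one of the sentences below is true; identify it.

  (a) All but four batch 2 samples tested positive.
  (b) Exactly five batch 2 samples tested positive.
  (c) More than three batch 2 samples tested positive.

(c)

|A| = 13, |A ∩ B| = 13, |A ∖ B| = 0.
(a) requires |A ∖ B| = 4: false.
(b) requires |A ∩ B| = 5: false.
(c) requires |A ∩ B| > 3: true.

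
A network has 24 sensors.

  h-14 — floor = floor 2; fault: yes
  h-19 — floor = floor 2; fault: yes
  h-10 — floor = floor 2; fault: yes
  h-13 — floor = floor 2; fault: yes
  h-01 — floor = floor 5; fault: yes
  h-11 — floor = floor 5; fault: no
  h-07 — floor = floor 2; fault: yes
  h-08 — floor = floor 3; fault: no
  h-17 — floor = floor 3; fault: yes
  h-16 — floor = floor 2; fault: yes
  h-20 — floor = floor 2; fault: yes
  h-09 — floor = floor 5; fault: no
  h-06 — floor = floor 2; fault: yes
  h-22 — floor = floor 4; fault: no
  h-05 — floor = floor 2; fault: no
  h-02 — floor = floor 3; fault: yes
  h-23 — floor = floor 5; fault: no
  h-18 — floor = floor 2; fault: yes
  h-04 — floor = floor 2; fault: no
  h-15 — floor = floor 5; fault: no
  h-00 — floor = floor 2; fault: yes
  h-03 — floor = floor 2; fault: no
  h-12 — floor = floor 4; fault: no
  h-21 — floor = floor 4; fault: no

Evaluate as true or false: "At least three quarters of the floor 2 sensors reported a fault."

True

The determiner here denotes the relation: |A ∩ B| / |A| ≥ 3/4.
A (the restrictor) = {h-14, h-19, h-10, h-13, h-07, h-16, h-20, h-06, h-05, h-18, h-04, h-00, h-03}, |A| = 13.
A ∩ B = {h-14, h-19, h-10, h-13, h-07, h-16, h-20, h-06, h-18, h-00}, so |A ∩ B| = 10.
A ∖ B = {h-05, h-04, h-03}, so |A ∖ B| = 3.
|A ∩ B|/|A| = 10/13, so the statement is true.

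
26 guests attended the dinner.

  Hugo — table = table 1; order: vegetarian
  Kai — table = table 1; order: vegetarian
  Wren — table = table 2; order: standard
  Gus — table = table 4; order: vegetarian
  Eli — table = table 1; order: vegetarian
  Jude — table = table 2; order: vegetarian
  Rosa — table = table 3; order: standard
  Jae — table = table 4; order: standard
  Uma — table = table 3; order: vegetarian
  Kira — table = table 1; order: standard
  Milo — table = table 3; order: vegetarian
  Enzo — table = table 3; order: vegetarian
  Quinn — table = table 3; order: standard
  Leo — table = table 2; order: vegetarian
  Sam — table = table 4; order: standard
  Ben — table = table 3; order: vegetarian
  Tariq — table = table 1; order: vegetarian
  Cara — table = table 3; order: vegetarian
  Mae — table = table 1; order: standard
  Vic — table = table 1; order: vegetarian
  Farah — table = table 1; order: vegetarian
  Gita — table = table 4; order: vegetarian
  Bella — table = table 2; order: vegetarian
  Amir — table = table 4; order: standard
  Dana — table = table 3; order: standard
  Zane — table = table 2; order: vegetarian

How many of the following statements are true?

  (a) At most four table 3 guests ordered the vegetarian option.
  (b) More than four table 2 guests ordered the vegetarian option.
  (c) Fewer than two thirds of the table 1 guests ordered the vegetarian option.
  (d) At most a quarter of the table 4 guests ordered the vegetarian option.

(a) table 3: |A| = 8, |A ∩ B| = 5; needs |A ∩ B| ≤ 4 — false.
(b) table 2: |A| = 5, |A ∩ B| = 4; needs |A ∩ B| > 4 — false.
(c) table 1: |A| = 8, |A ∩ B| = 6; needs |A ∩ B| / |A| < 2/3 — false.
(d) table 4: |A| = 5, |A ∩ B| = 2; needs |A ∩ B| / |A| ≤ 1/4 — false.

0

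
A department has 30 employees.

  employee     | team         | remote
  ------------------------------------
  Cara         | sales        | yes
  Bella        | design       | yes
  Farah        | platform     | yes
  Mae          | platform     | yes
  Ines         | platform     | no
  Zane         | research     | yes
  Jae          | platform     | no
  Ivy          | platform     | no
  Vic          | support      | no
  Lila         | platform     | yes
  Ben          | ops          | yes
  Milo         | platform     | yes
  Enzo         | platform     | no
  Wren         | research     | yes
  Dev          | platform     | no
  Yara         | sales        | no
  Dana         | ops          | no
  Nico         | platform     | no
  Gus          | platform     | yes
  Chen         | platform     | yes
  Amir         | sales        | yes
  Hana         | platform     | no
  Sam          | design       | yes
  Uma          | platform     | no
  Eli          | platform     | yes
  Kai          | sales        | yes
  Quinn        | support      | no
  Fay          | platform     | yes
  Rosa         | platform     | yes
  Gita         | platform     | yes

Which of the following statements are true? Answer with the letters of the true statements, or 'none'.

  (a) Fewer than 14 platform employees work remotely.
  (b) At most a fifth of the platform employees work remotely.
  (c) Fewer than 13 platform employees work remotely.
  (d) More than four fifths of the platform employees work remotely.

|A| = 18, |A ∩ B| = 10, |A ∖ B| = 8.
(a) |A ∩ B| < 14: holds.
(b) |A ∩ B| / |A| ≤ 1/5: fails.
(c) |A ∩ B| < 13: holds.
(d) |A ∩ B| / |A| > 4/5: fails.

(a), (c)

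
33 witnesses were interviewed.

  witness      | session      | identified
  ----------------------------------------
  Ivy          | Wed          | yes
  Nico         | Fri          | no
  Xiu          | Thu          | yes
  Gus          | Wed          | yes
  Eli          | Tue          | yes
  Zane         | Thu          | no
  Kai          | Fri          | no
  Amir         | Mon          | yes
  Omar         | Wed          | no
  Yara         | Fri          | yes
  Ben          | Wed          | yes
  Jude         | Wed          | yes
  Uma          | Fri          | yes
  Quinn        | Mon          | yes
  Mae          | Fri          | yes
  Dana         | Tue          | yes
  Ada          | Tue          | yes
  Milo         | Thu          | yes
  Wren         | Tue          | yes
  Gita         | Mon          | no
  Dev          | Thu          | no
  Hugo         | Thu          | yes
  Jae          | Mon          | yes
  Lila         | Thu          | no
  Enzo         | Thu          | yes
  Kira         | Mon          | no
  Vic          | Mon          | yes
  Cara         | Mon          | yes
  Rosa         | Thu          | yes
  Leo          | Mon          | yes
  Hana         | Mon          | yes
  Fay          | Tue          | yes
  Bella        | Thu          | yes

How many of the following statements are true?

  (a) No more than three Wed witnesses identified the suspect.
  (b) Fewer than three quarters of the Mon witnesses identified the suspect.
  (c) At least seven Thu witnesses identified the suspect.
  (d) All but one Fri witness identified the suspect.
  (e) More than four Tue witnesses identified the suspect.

1

(a) Wed: |A| = 5, |A ∩ B| = 4; needs |A ∩ B| ≤ 3 — false.
(b) Mon: |A| = 9, |A ∩ B| = 7; needs |A ∩ B| / |A| < 3/4 — false.
(c) Thu: |A| = 9, |A ∩ B| = 6; needs |A ∩ B| ≥ 7 — false.
(d) Fri: |A| = 5, |A ∩ B| = 3; needs |A ∖ B| = 1 — false.
(e) Tue: |A| = 5, |A ∩ B| = 5; needs |A ∩ B| > 4 — true.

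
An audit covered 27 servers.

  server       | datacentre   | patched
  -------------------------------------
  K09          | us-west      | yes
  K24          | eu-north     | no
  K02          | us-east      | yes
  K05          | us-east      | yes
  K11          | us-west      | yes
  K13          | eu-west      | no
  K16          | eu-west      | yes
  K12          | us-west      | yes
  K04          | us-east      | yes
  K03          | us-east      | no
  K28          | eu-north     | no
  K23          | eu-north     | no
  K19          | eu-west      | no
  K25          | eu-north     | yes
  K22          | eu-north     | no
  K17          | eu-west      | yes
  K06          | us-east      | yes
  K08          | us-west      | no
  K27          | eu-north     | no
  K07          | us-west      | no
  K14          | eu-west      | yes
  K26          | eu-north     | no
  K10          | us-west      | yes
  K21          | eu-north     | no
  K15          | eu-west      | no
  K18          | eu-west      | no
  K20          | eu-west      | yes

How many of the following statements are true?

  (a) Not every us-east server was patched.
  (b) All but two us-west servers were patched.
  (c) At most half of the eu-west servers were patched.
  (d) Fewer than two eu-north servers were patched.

(a) us-east: |A| = 5, |A ∩ B| = 4; needs A ⊄ B (|A ∖ B| ≥ 1) — true.
(b) us-west: |A| = 6, |A ∩ B| = 4; needs |A ∖ B| = 2 — true.
(c) eu-west: |A| = 8, |A ∩ B| = 4; needs |A ∩ B| ≤ |A ∖ B| — true.
(d) eu-north: |A| = 8, |A ∩ B| = 1; needs |A ∩ B| < 2 — true.

4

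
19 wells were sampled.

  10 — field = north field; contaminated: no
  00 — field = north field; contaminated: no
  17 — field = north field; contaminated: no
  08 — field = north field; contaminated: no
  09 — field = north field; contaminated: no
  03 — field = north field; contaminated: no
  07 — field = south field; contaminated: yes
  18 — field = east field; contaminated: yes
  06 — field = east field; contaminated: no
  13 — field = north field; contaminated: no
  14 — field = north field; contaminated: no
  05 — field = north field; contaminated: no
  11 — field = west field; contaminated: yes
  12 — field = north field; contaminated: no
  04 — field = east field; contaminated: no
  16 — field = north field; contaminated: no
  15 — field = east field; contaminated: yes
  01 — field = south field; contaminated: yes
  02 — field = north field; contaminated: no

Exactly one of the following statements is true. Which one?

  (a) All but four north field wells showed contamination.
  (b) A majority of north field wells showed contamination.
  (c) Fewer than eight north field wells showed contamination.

|A| = 12, |A ∩ B| = 0, |A ∖ B| = 12.
(a) requires |A ∖ B| = 4: false.
(b) requires |A ∩ B| > |A ∖ B|: false.
(c) requires |A ∩ B| < 8: true.

(c)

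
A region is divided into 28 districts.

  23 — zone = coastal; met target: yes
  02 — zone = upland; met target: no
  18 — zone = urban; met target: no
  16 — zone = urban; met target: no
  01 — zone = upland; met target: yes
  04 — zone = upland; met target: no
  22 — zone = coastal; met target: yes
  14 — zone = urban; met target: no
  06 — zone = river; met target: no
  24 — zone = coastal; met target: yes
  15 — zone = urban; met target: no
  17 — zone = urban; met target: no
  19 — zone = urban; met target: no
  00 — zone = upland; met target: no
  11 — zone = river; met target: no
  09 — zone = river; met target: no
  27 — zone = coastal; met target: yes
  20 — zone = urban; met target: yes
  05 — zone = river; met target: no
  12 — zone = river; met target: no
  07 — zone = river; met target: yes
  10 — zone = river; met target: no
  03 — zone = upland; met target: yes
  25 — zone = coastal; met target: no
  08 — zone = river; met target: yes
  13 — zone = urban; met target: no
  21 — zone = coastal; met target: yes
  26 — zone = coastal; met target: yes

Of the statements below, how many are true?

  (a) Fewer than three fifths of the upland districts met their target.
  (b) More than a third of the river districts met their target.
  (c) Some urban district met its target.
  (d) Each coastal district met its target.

2

(a) upland: |A| = 5, |A ∩ B| = 2; needs |A ∩ B| / |A| < 3/5 — true.
(b) river: |A| = 8, |A ∩ B| = 2; needs |A ∩ B| / |A| > 1/3 — false.
(c) urban: |A| = 8, |A ∩ B| = 1; needs A ∩ B ≠ ∅ (|A ∩ B| ≥ 1) — true.
(d) coastal: |A| = 7, |A ∩ B| = 6; needs A ⊆ B, i.e. every element of A is in B (|A ∖ B| = 0) — false.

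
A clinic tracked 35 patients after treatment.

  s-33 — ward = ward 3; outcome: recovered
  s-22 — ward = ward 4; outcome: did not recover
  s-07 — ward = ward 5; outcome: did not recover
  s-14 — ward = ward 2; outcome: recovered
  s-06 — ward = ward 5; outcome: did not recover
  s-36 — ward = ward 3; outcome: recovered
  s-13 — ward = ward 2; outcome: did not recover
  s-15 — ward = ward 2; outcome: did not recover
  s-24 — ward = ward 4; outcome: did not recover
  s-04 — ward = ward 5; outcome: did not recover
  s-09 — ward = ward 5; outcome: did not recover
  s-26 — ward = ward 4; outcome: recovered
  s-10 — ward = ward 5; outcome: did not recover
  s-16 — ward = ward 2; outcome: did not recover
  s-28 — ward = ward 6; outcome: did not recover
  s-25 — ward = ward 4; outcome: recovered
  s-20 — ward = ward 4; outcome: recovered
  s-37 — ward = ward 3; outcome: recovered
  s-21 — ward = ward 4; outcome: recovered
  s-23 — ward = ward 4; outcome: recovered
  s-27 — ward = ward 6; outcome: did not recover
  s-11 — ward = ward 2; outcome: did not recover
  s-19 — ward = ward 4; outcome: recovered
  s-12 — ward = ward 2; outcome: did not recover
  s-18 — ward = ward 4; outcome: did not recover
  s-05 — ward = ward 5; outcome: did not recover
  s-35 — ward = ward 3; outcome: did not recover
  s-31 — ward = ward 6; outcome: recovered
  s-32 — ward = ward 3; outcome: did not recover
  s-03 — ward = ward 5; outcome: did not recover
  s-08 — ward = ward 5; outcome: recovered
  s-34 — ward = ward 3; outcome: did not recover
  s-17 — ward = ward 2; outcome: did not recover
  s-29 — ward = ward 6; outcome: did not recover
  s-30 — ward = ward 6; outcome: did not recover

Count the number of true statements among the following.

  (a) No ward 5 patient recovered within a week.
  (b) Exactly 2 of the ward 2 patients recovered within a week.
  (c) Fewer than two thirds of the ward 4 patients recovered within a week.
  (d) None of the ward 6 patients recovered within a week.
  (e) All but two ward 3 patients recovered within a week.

0

(a) ward 5: |A| = 8, |A ∩ B| = 1; needs A ∩ B = ∅ (|A ∩ B| = 0) — false.
(b) ward 2: |A| = 7, |A ∩ B| = 1; needs |A ∩ B| = 2 — false.
(c) ward 4: |A| = 9, |A ∩ B| = 6; needs |A ∩ B| / |A| < 2/3 — false.
(d) ward 6: |A| = 5, |A ∩ B| = 1; needs A ∩ B = ∅ (|A ∩ B| = 0) — false.
(e) ward 3: |A| = 6, |A ∩ B| = 3; needs |A ∖ B| = 2 — false.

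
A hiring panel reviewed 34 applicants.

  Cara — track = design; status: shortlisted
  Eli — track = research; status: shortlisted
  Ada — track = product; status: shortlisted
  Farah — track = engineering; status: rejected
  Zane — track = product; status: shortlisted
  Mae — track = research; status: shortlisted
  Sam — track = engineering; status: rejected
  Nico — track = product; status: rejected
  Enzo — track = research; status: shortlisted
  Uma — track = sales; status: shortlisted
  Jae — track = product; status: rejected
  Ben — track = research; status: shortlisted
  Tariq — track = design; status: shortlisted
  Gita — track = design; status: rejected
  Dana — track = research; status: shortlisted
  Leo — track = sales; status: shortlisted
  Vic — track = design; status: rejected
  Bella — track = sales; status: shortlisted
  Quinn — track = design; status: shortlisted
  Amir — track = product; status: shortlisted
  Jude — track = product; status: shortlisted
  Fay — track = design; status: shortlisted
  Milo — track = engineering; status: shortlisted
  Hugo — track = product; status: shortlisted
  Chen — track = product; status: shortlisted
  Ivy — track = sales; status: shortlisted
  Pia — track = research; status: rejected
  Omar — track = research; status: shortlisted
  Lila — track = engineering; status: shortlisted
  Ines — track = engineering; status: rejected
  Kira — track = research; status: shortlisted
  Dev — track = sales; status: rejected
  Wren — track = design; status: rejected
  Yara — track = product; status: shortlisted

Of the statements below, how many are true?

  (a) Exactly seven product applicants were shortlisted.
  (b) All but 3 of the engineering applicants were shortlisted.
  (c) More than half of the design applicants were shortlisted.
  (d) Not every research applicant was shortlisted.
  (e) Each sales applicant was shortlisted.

4

(a) product: |A| = 9, |A ∩ B| = 7; needs |A ∩ B| = 7 — true.
(b) engineering: |A| = 5, |A ∩ B| = 2; needs |A ∖ B| = 3 — true.
(c) design: |A| = 7, |A ∩ B| = 4; needs |A ∩ B| > |A ∖ B| — true.
(d) research: |A| = 8, |A ∩ B| = 7; needs A ⊄ B (|A ∖ B| ≥ 1) — true.
(e) sales: |A| = 5, |A ∩ B| = 4; needs A ⊆ B, i.e. every element of A is in B (|A ∖ B| = 0) — false.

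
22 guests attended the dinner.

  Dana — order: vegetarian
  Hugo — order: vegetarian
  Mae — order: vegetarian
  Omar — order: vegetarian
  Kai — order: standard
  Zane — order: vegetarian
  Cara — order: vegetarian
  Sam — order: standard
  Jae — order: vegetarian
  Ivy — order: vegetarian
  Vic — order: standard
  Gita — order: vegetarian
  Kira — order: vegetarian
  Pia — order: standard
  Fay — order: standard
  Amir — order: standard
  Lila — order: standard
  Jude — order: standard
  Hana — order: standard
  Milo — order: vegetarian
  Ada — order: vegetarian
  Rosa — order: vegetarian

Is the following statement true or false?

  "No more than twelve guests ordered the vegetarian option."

'No more than twelve guests ordered the vegetarian option' holds iff |A ∩ B| ≤ 12.
|A| = 22, |A ∩ B| = 13, |A ∖ B| = 9.
|A ∩ B| = 13, so the statement is false.

False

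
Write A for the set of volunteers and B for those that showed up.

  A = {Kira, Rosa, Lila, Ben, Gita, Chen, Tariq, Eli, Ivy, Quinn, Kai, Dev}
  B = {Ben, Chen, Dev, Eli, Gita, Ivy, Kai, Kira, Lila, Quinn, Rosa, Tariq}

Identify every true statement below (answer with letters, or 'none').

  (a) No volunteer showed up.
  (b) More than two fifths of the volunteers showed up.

|A| = 12, |A ∩ B| = 12, |A ∖ B| = 0.
(a) A ∩ B = ∅ (|A ∩ B| = 0): fails.
(b) |A ∩ B| / |A| > 2/5: holds.

(b)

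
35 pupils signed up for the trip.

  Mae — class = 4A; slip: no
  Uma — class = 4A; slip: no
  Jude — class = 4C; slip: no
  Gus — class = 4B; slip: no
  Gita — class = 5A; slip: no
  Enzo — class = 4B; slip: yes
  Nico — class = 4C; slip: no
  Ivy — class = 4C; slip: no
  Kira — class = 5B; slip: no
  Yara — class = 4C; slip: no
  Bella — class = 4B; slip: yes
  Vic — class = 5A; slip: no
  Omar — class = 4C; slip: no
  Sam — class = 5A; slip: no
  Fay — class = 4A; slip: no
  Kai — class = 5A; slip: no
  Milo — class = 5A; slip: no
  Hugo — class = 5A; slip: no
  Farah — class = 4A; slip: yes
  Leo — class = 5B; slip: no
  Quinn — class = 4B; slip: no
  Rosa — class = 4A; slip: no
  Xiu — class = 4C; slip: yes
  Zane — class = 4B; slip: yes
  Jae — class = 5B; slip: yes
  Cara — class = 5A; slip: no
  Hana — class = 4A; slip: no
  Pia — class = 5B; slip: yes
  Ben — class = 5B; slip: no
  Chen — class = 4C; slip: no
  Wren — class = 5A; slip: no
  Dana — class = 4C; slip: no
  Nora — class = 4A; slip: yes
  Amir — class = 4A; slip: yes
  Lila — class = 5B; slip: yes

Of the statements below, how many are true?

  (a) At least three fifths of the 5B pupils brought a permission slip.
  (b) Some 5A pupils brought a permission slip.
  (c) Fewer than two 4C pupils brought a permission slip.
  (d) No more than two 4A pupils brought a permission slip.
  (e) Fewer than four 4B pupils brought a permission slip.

(a) 5B: |A| = 6, |A ∩ B| = 3; needs |A ∩ B| / |A| ≥ 3/5 — false.
(b) 5A: |A| = 8, |A ∩ B| = 0; needs A ∩ B ≠ ∅ (|A ∩ B| ≥ 1) — false.
(c) 4C: |A| = 8, |A ∩ B| = 1; needs |A ∩ B| < 2 — true.
(d) 4A: |A| = 8, |A ∩ B| = 3; needs |A ∩ B| ≤ 2 — false.
(e) 4B: |A| = 5, |A ∩ B| = 3; needs |A ∩ B| < 4 — true.

2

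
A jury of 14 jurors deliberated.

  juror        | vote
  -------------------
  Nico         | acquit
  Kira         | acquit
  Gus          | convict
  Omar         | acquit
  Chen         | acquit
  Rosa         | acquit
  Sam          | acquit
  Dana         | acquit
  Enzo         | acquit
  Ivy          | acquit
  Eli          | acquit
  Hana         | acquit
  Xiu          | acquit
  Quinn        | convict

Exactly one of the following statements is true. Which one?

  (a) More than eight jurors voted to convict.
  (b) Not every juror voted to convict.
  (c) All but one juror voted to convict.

|A| = 14, |A ∩ B| = 2, |A ∖ B| = 12.
(a) requires |A ∩ B| > 8: false.
(b) requires A ⊄ B (|A ∖ B| ≥ 1): true.
(c) requires |A ∖ B| = 1: false.

(b)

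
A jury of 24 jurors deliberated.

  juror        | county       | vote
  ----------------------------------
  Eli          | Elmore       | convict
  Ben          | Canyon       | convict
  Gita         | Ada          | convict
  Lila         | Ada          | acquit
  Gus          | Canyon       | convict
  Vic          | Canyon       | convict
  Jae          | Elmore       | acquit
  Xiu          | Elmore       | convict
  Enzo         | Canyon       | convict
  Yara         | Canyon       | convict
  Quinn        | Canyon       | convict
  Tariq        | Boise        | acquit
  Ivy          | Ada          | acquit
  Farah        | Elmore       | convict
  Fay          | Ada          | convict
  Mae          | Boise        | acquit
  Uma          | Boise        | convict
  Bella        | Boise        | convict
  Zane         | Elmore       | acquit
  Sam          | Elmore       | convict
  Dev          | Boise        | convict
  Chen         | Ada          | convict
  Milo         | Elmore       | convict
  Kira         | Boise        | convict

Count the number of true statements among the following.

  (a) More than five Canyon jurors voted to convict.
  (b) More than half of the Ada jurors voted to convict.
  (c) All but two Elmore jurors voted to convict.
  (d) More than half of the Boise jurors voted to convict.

4

(a) Canyon: |A| = 6, |A ∩ B| = 6; needs |A ∩ B| > 5 — true.
(b) Ada: |A| = 5, |A ∩ B| = 3; needs |A ∩ B| > |A ∖ B| — true.
(c) Elmore: |A| = 7, |A ∩ B| = 5; needs |A ∖ B| = 2 — true.
(d) Boise: |A| = 6, |A ∩ B| = 4; needs |A ∩ B| > |A ∖ B| — true.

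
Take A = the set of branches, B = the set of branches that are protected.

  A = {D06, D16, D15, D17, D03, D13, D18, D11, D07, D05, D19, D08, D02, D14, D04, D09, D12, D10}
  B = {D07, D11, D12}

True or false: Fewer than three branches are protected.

The determiner here denotes the relation: |A ∩ B| < 3.
|A| = 18, |A ∩ B| = 3, |A ∖ B| = 15.
|A ∩ B| = 3, so the statement is false.

False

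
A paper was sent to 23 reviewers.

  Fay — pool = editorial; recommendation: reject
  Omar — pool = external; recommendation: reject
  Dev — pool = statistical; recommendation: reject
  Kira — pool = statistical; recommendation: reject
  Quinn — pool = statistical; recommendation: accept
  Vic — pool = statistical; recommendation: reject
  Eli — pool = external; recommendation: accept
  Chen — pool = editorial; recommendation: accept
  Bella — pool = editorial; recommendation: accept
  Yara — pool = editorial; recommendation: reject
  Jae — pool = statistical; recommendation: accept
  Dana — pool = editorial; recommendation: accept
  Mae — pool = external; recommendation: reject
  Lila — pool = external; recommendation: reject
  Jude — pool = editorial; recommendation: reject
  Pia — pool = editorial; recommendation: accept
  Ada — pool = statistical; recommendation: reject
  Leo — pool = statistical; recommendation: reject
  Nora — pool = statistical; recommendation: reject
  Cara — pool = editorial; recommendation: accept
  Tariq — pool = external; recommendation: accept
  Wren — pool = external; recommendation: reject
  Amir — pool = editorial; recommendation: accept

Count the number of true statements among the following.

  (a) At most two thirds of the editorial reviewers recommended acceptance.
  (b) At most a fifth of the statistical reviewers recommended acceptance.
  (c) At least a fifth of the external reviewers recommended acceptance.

2

(a) editorial: |A| = 9, |A ∩ B| = 6; needs |A ∩ B| / |A| ≤ 2/3 — true.
(b) statistical: |A| = 8, |A ∩ B| = 2; needs |A ∩ B| / |A| ≤ 1/5 — false.
(c) external: |A| = 6, |A ∩ B| = 2; needs |A ∩ B| / |A| ≥ 1/5 — true.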